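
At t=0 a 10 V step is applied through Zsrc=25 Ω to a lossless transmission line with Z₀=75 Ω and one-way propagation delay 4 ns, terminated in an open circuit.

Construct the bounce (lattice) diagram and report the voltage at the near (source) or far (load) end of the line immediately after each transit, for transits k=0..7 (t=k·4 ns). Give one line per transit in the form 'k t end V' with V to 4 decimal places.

0 0 source 7.5000
1 4 load 15.0000
2 8 source 11.2500
3 12 load 7.5000
4 16 source 9.3750
5 20 load 11.2500
6 24 source 10.3125
7 28 load 9.3750

Γ_L=1.000000, Γ_S=-0.500000; launch V₁=10·75/100=7.500000
k=0 src: V=7.5000
k=1 load: inc=7.500000, refl=7.500000·1.000000=7.5000; V=0.000000+7.500000+7.500000=15.0000
k=2 src: inc=7.500000, refl=7.500000·-0.500000=-3.7500; V=7.500000+7.500000+-3.750000=11.2500
k=3 load: inc=-3.750000, refl=-3.750000·1.000000=-3.7500; V=15.000000+-3.750000+-3.750000=7.5000
k=4 src: inc=-3.750000, refl=-3.750000·-0.500000=1.8750; V=11.250000+-3.750000+1.875000=9.3750
k=5 load: inc=1.875000, refl=1.875000·1.000000=1.8750; V=7.500000+1.875000+1.875000=11.2500
k=6 src: inc=1.875000, refl=1.875000·-0.500000=-0.9375; V=9.375000+1.875000+-0.937500=10.3125
k=7 load: inc=-0.937500, refl=-0.937500·1.000000=-0.9375; V=11.250000+-0.937500+-0.937500=9.3750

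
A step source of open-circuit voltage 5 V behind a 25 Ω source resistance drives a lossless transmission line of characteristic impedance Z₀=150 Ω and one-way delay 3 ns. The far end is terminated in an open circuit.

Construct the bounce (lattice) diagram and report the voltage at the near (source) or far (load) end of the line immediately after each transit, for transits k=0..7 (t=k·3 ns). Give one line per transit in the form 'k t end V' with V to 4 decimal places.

Γ_L=1.000000, Γ_S=-0.714286; launch V₁=5·150/175=4.285714
k=0 src: V=4.2857
k=1 load: inc=4.285714, refl=4.285714·1.000000=4.2857; V=0.000000+4.285714+4.285714=8.5714
k=2 src: inc=4.285714, refl=4.285714·-0.714286=-3.0612; V=4.285714+4.285714+-3.061224=5.5102
k=3 load: inc=-3.061224, refl=-3.061224·1.000000=-3.0612; V=8.571429+-3.061224+-3.061224=2.4490
k=4 src: inc=-3.061224, refl=-3.061224·-0.714286=2.1866; V=5.510204+-3.061224+2.186589=4.6356
k=5 load: inc=2.186589, refl=2.186589·1.000000=2.1866; V=2.448980+2.186589+2.186589=6.8222
k=6 src: inc=2.186589, refl=2.186589·-0.714286=-1.5618; V=4.635569+2.186589+-1.561849=5.2603
k=7 load: inc=-1.561849, refl=-1.561849·1.000000=-1.5618; V=6.822157+-1.561849+-1.561849=3.6985

0 0 source 4.2857
1 3 load 8.5714
2 6 source 5.5102
3 9 load 2.4490
4 12 source 4.6356
5 15 load 6.8222
6 18 source 5.2603
7 21 load 3.6985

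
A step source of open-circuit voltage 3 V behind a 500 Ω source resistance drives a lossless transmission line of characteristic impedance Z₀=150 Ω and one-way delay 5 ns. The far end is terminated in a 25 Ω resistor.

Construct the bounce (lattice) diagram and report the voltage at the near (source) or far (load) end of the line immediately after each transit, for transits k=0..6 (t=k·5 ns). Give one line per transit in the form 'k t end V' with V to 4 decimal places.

0 0 source 0.6923
1 5 load 0.1978
2 10 source -0.0685
3 15 load 0.1217
4 20 source 0.2241
5 25 load 0.1510
6 30 source 0.1116

Γ_L=-0.714286, Γ_S=0.538462; launch V₁=3·150/650=0.692308
k=0 src: V=0.6923
k=1 load: inc=0.692308, refl=0.692308·-0.714286=-0.4945; V=0.000000+0.692308+-0.494505=0.1978
k=2 src: inc=-0.494505, refl=-0.494505·0.538462=-0.2663; V=0.692308+-0.494505+-0.266272=-0.0685
k=3 load: inc=-0.266272, refl=-0.266272·-0.714286=0.1902; V=0.197802+-0.266272+0.190194=0.1217
k=4 src: inc=0.190194, refl=0.190194·0.538462=0.1024; V=-0.068470+0.190194+0.102412=0.2241
k=5 load: inc=0.102412, refl=0.102412·-0.714286=-0.0732; V=0.121724+0.102412+-0.073152=0.1510
k=6 src: inc=-0.073152, refl=-0.073152·0.538462=-0.0394; V=0.224137+-0.073152+-0.039389=0.1116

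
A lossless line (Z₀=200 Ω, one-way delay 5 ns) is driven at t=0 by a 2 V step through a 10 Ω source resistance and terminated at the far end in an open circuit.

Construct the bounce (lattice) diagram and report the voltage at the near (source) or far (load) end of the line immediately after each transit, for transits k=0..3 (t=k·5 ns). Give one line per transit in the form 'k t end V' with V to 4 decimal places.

0 0 source 1.9048
1 5 load 3.8095
2 10 source 2.0862
3 15 load 0.3628

Γ_L=1.000000, Γ_S=-0.904762; launch V₁=2·200/210=1.904762
k=0 src: V=1.9048
k=1 load: inc=1.904762, refl=1.904762·1.000000=1.9048; V=0.000000+1.904762+1.904762=3.8095
k=2 src: inc=1.904762, refl=1.904762·-0.904762=-1.7234; V=1.904762+1.904762+-1.723356=2.0862
k=3 load: inc=-1.723356, refl=-1.723356·1.000000=-1.7234; V=3.809524+-1.723356+-1.723356=0.3628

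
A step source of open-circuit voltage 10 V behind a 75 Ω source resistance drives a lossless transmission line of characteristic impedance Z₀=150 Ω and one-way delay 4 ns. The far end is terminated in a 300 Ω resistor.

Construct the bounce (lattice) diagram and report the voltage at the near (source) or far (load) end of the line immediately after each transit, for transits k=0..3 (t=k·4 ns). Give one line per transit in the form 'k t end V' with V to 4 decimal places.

0 0 source 6.6667
1 4 load 8.8889
2 8 source 8.1481
3 12 load 7.9012

Γ_L=0.333333, Γ_S=-0.333333; launch V₁=10·150/225=6.666667
k=0 src: V=6.6667
k=1 load: inc=6.666667, refl=6.666667·0.333333=2.2222; V=0.000000+6.666667+2.222222=8.8889
k=2 src: inc=2.222222, refl=2.222222·-0.333333=-0.7407; V=6.666667+2.222222+-0.740741=8.1481
k=3 load: inc=-0.740741, refl=-0.740741·0.333333=-0.2469; V=8.888889+-0.740741+-0.246914=7.9012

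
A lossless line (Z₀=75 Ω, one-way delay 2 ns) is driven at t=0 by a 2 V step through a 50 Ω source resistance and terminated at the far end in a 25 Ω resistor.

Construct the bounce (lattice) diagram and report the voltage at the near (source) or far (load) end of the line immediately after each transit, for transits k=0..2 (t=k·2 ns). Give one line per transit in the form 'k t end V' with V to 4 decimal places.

0 0 source 1.2000
1 2 load 0.6000
2 4 source 0.7200

Γ_L=-0.500000, Γ_S=-0.200000; launch V₁=2·75/125=1.200000
k=0 src: V=1.2000
k=1 load: inc=1.200000, refl=1.200000·-0.500000=-0.6000; V=0.000000+1.200000+-0.600000=0.6000
k=2 src: inc=-0.600000, refl=-0.600000·-0.200000=0.1200; V=1.200000+-0.600000+0.120000=0.7200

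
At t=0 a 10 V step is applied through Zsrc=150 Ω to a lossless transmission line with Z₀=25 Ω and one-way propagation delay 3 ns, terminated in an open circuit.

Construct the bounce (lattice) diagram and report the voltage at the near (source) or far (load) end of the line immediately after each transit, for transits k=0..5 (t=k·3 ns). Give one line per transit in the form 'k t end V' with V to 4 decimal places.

Γ_L=1.000000, Γ_S=0.714286; launch V₁=10·25/175=1.428571
k=0 src: V=1.4286
k=1 load: inc=1.428571, refl=1.428571·1.000000=1.4286; V=0.000000+1.428571+1.428571=2.8571
k=2 src: inc=1.428571, refl=1.428571·0.714286=1.0204; V=1.428571+1.428571+1.020408=3.8776
k=3 load: inc=1.020408, refl=1.020408·1.000000=1.0204; V=2.857143+1.020408+1.020408=4.8980
k=4 src: inc=1.020408, refl=1.020408·0.714286=0.7289; V=3.877551+1.020408+0.728863=5.6268
k=5 load: inc=0.728863, refl=0.728863·1.000000=0.7289; V=4.897959+0.728863+0.728863=6.3557

0 0 source 1.4286
1 3 load 2.8571
2 6 source 3.8776
3 9 load 4.8980
4 12 source 5.6268
5 15 load 6.3557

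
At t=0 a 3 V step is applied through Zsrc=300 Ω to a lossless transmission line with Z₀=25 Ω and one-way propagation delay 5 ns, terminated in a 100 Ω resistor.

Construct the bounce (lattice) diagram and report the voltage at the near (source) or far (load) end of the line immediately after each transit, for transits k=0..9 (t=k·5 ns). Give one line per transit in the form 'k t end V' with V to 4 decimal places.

0 0 source 0.2308
1 5 load 0.3692
2 10 source 0.4864
3 15 load 0.5567
4 20 source 0.6162
5 25 load 0.6519
6 30 source 0.6821
7 35 load 0.7002
8 40 source 0.7155
9 45 load 0.7247

Γ_L=0.600000, Γ_S=0.846154; launch V₁=3·25/325=0.230769
k=0 src: V=0.2308
k=1 load: inc=0.230769, refl=0.230769·0.600000=0.1385; V=0.000000+0.230769+0.138462=0.3692
k=2 src: inc=0.138462, refl=0.138462·0.846154=0.1172; V=0.230769+0.138462+0.117160=0.4864
k=3 load: inc=0.117160, refl=0.117160·0.600000=0.0703; V=0.369231+0.117160+0.070296=0.5567
k=4 src: inc=0.070296, refl=0.070296·0.846154=0.0595; V=0.486391+0.070296+0.059481=0.6162
k=5 load: inc=0.059481, refl=0.059481·0.600000=0.0357; V=0.556686+0.059481+0.035689=0.6519
k=6 src: inc=0.035689, refl=0.035689·0.846154=0.0302; V=0.616168+0.035689+0.030198=0.6821
k=7 load: inc=0.030198, refl=0.030198·0.600000=0.0181; V=0.651856+0.030198+0.018119=0.7002
k=8 src: inc=0.018119, refl=0.018119·0.846154=0.0153; V=0.682054+0.018119+0.015331=0.7155
k=9 load: inc=0.015331, refl=0.015331·0.600000=0.0092; V=0.700173+0.015331+0.009199=0.7247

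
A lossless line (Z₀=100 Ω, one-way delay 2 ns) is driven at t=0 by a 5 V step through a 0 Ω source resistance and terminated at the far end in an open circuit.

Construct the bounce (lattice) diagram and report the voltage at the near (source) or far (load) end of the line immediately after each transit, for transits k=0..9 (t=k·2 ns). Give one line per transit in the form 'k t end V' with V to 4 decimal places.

0 0 source 5.0000
1 2 load 10.0000
2 4 source 5.0000
3 6 load 0.0000
4 8 source 5.0000
5 10 load 10.0000
6 12 source 5.0000
7 14 load 0.0000
8 16 source 5.0000
9 18 load 10.0000

Γ_L=1.000000, Γ_S=-1.000000; launch V₁=5·100/100=5.000000
k=0 src: V=5.0000
k=1 load: inc=5.000000, refl=5.000000·1.000000=5.0000; V=0.000000+5.000000+5.000000=10.0000
k=2 src: inc=5.000000, refl=5.000000·-1.000000=-5.0000; V=5.000000+5.000000+-5.000000=5.0000
k=3 load: inc=-5.000000, refl=-5.000000·1.000000=-5.0000; V=10.000000+-5.000000+-5.000000=0.0000
k=4 src: inc=-5.000000, refl=-5.000000·-1.000000=5.0000; V=5.000000+-5.000000+5.000000=5.0000
k=5 load: inc=5.000000, refl=5.000000·1.000000=5.0000; V=0.000000+5.000000+5.000000=10.0000
k=6 src: inc=5.000000, refl=5.000000·-1.000000=-5.0000; V=5.000000+5.000000+-5.000000=5.0000
k=7 load: inc=-5.000000, refl=-5.000000·1.000000=-5.0000; V=10.000000+-5.000000+-5.000000=0.0000
k=8 src: inc=-5.000000, refl=-5.000000·-1.000000=5.0000; V=5.000000+-5.000000+5.000000=5.0000
k=9 load: inc=5.000000, refl=5.000000·1.000000=5.0000; V=0.000000+5.000000+5.000000=10.0000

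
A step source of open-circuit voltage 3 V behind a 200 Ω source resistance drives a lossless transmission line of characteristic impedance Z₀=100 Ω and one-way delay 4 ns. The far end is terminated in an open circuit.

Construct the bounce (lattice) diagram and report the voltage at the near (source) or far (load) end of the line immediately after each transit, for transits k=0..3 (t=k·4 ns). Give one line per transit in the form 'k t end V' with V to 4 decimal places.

0 0 source 1.0000
1 4 load 2.0000
2 8 source 2.3333
3 12 load 2.6667

Γ_L=1.000000, Γ_S=0.333333; launch V₁=3·100/300=1.000000
k=0 src: V=1.0000
k=1 load: inc=1.000000, refl=1.000000·1.000000=1.0000; V=0.000000+1.000000+1.000000=2.0000
k=2 src: inc=1.000000, refl=1.000000·0.333333=0.3333; V=1.000000+1.000000+0.333333=2.3333
k=3 load: inc=0.333333, refl=0.333333·1.000000=0.3333; V=2.000000+0.333333+0.333333=2.6667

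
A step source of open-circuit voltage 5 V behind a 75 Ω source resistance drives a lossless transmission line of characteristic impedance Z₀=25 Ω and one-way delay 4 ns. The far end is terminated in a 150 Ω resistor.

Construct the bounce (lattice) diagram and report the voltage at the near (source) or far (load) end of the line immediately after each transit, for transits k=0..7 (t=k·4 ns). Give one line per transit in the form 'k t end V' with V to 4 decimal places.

Γ_L=0.714286, Γ_S=0.500000; launch V₁=5·25/100=1.250000
k=0 src: V=1.2500
k=1 load: inc=1.250000, refl=1.250000·0.714286=0.8929; V=0.000000+1.250000+0.892857=2.1429
k=2 src: inc=0.892857, refl=0.892857·0.500000=0.4464; V=1.250000+0.892857+0.446429=2.5893
k=3 load: inc=0.446429, refl=0.446429·0.714286=0.3189; V=2.142857+0.446429+0.318878=2.9082
k=4 src: inc=0.318878, refl=0.318878·0.500000=0.1594; V=2.589286+0.318878+0.159439=3.0676
k=5 load: inc=0.159439, refl=0.159439·0.714286=0.1139; V=2.908163+0.159439+0.113885=3.1815
k=6 src: inc=0.113885, refl=0.113885·0.500000=0.0569; V=3.067602+0.113885+0.056942=3.2384
k=7 load: inc=0.056942, refl=0.056942·0.714286=0.0407; V=3.181487+0.056942+0.040673=3.2791

0 0 source 1.2500
1 4 load 2.1429
2 8 source 2.5893
3 12 load 2.9082
4 16 source 3.0676
5 20 load 3.1815
6 24 source 3.2384
7 28 load 3.2791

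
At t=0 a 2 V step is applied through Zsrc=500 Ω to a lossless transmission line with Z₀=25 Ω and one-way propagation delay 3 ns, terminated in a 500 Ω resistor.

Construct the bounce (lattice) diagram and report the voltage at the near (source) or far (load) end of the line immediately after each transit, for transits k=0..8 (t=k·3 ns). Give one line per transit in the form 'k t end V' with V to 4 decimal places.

Γ_L=0.904762, Γ_S=0.904762; launch V₁=2·25/525=0.095238
k=0 src: V=0.0952
k=1 load: inc=0.095238, refl=0.095238·0.904762=0.0862; V=0.000000+0.095238+0.086168=0.1814
k=2 src: inc=0.086168, refl=0.086168·0.904762=0.0780; V=0.095238+0.086168+0.077961=0.2594
k=3 load: inc=0.077961, refl=0.077961·0.904762=0.0705; V=0.181406+0.077961+0.070536=0.3299
k=4 src: inc=0.070536, refl=0.070536·0.904762=0.0638; V=0.259367+0.070536+0.063819=0.3937
k=5 load: inc=0.063819, refl=0.063819·0.904762=0.0577; V=0.329904+0.063819+0.057741=0.4515
k=6 src: inc=0.057741, refl=0.057741·0.904762=0.0522; V=0.393722+0.057741+0.052242=0.5037
k=7 load: inc=0.052242, refl=0.052242·0.904762=0.0473; V=0.451463+0.052242+0.047266=0.5510
k=8 src: inc=0.047266, refl=0.047266·0.904762=0.0428; V=0.503705+0.047266+0.042765=0.5937

0 0 source 0.0952
1 3 load 0.1814
2 6 source 0.2594
3 9 load 0.3299
4 12 source 0.3937
5 15 load 0.4515
6 18 source 0.5037
7 21 load 0.5510
8 24 source 0.5937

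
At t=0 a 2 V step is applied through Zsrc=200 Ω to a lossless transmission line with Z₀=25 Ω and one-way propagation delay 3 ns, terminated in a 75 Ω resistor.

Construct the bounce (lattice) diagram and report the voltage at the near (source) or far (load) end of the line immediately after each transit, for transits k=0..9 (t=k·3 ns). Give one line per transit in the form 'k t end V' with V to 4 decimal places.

0 0 source 0.2222
1 3 load 0.3333
2 6 source 0.4198
3 9 load 0.4630
4 12 source 0.4966
5 15 load 0.5134
6 18 source 0.5264
7 21 load 0.5330
8 24 source 0.5381
9 27 load 0.5406

Γ_L=0.500000, Γ_S=0.777778; launch V₁=2·25/225=0.222222
k=0 src: V=0.2222
k=1 load: inc=0.222222, refl=0.222222·0.500000=0.1111; V=0.000000+0.222222+0.111111=0.3333
k=2 src: inc=0.111111, refl=0.111111·0.777778=0.0864; V=0.222222+0.111111+0.086420=0.4198
k=3 load: inc=0.086420, refl=0.086420·0.500000=0.0432; V=0.333333+0.086420+0.043210=0.4630
k=4 src: inc=0.043210, refl=0.043210·0.777778=0.0336; V=0.419753+0.043210+0.033608=0.4966
k=5 load: inc=0.033608, refl=0.033608·0.500000=0.0168; V=0.462963+0.033608+0.016804=0.5134
k=6 src: inc=0.016804, refl=0.016804·0.777778=0.0131; V=0.496571+0.016804+0.013070=0.5264
k=7 load: inc=0.013070, refl=0.013070·0.500000=0.0065; V=0.513374+0.013070+0.006535=0.5330
k=8 src: inc=0.006535, refl=0.006535·0.777778=0.0051; V=0.526444+0.006535+0.005083=0.5381
k=9 load: inc=0.005083, refl=0.005083·0.500000=0.0025; V=0.532979+0.005083+0.002541=0.5406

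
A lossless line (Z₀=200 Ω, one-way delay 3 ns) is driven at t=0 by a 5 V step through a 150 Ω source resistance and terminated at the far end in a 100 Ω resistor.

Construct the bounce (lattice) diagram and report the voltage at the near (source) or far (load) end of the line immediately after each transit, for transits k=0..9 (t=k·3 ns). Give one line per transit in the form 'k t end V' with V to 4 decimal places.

Γ_L=-0.333333, Γ_S=-0.142857; launch V₁=5·200/350=2.857143
k=0 src: V=2.8571
k=1 load: inc=2.857143, refl=2.857143·-0.333333=-0.9524; V=0.000000+2.857143+-0.952381=1.9048
k=2 src: inc=-0.952381, refl=-0.952381·-0.142857=0.1361; V=2.857143+-0.952381+0.136054=2.0408
k=3 load: inc=0.136054, refl=0.136054·-0.333333=-0.0454; V=1.904762+0.136054+-0.045351=1.9955
k=4 src: inc=-0.045351, refl=-0.045351·-0.142857=0.0065; V=2.040816+-0.045351+0.006479=2.0019
k=5 load: inc=0.006479, refl=0.006479·-0.333333=-0.0022; V=1.995465+0.006479+-0.002160=1.9998
k=6 src: inc=-0.002160, refl=-0.002160·-0.142857=0.0003; V=2.001944+-0.002160+0.000309=2.0001
k=7 load: inc=0.000309, refl=0.000309·-0.333333=-0.0001; V=1.999784+0.000309+-0.000103=2.0000
k=8 src: inc=-0.000103, refl=-0.000103·-0.142857=0.0000; V=2.000093+-0.000103+0.000015=2.0000
k=9 load: inc=0.000015, refl=0.000015·-0.333333=-0.0000; V=1.999990+0.000015+-0.000005=2.0000

0 0 source 2.8571
1 3 load 1.9048
2 6 source 2.0408
3 9 load 1.9955
4 12 source 2.0019
5 15 load 1.9998
6 18 source 2.0001
7 21 load 2.0000
8 24 source 2.0000
9 27 load 2.0000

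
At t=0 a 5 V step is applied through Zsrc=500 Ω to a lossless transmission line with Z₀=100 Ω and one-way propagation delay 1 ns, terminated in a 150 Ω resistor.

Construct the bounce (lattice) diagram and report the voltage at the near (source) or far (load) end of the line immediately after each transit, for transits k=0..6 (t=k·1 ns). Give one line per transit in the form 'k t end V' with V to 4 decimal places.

0 0 source 0.8333
1 1 load 1.0000
2 2 source 1.1111
3 3 load 1.1333
4 4 source 1.1481
5 5 load 1.1511
6 6 source 1.1531

Γ_L=0.200000, Γ_S=0.666667; launch V₁=5·100/600=0.833333
k=0 src: V=0.8333
k=1 load: inc=0.833333, refl=0.833333·0.200000=0.1667; V=0.000000+0.833333+0.166667=1.0000
k=2 src: inc=0.166667, refl=0.166667·0.666667=0.1111; V=0.833333+0.166667+0.111111=1.1111
k=3 load: inc=0.111111, refl=0.111111·0.200000=0.0222; V=1.000000+0.111111+0.022222=1.1333
k=4 src: inc=0.022222, refl=0.022222·0.666667=0.0148; V=1.111111+0.022222+0.014815=1.1481
k=5 load: inc=0.014815, refl=0.014815·0.200000=0.0030; V=1.133333+0.014815+0.002963=1.1511
k=6 src: inc=0.002963, refl=0.002963·0.666667=0.0020; V=1.148148+0.002963+0.001975=1.1531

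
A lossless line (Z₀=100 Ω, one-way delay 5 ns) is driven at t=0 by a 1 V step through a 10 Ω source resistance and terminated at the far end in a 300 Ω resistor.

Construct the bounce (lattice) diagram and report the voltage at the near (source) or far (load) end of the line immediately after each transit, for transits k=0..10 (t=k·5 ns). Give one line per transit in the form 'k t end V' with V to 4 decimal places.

Γ_L=0.500000, Γ_S=-0.818182; launch V₁=1·100/110=0.909091
k=0 src: V=0.9091
k=1 load: inc=0.909091, refl=0.909091·0.500000=0.4545; V=0.000000+0.909091+0.454545=1.3636
k=2 src: inc=0.454545, refl=0.454545·-0.818182=-0.3719; V=0.909091+0.454545+-0.371901=0.9917
k=3 load: inc=-0.371901, refl=-0.371901·0.500000=-0.1860; V=1.363636+-0.371901+-0.185950=0.8058
k=4 src: inc=-0.185950, refl=-0.185950·-0.818182=0.1521; V=0.991736+-0.185950+0.152141=0.9579
k=5 load: inc=0.152141, refl=0.152141·0.500000=0.0761; V=0.805785+0.152141+0.076071=1.0340
k=6 src: inc=0.076071, refl=0.076071·-0.818182=-0.0622; V=0.957926+0.076071+-0.062240=0.9718
k=7 load: inc=-0.062240, refl=-0.062240·0.500000=-0.0311; V=1.033997+-0.062240+-0.031120=0.9406
k=8 src: inc=-0.031120, refl=-0.031120·-0.818182=0.0255; V=0.971757+-0.031120+0.025462=0.9661
k=9 load: inc=0.025462, refl=0.025462·0.500000=0.0127; V=0.940638+0.025462+0.012731=0.9788
k=10 src: inc=0.012731, refl=0.012731·-0.818182=-0.0104; V=0.966099+0.012731+-0.010416=0.9684

0 0 source 0.9091
1 5 load 1.3636
2 10 source 0.9917
3 15 load 0.8058
4 20 source 0.9579
5 25 load 1.0340
6 30 source 0.9718
7 35 load 0.9406
8 40 source 0.9661
9 45 load 0.9788
10 50 source 0.9684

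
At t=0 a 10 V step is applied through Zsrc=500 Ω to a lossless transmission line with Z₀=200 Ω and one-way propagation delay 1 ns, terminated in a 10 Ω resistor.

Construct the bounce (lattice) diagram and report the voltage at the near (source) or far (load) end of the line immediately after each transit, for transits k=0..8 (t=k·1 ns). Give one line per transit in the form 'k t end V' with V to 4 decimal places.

Γ_L=-0.904762, Γ_S=0.428571; launch V₁=10·200/700=2.857143
k=0 src: V=2.8571
k=1 load: inc=2.857143, refl=2.857143·-0.904762=-2.5850; V=0.000000+2.857143+-2.585034=0.2721
k=2 src: inc=-2.585034, refl=-2.585034·0.428571=-1.1079; V=2.857143+-2.585034+-1.107872=-0.8358
k=3 load: inc=-1.107872, refl=-1.107872·-0.904762=1.0024; V=0.272109+-1.107872+1.002360=0.1666
k=4 src: inc=1.002360, refl=1.002360·0.428571=0.4296; V=-0.835763+1.002360+0.429583=0.5962
k=5 load: inc=0.429583, refl=0.429583·-0.904762=-0.3887; V=0.166597+0.429583+-0.388670=0.2075
k=6 src: inc=-0.388670, refl=-0.388670·0.428571=-0.1666; V=0.596180+-0.388670+-0.166573=0.0409
k=7 load: inc=-0.166573, refl=-0.166573·-0.904762=0.1507; V=0.207510+-0.166573+0.150709=0.1916
k=8 src: inc=0.150709, refl=0.150709·0.428571=0.0646; V=0.040937+0.150709+0.064590=0.2562

0 0 source 2.8571
1 1 load 0.2721
2 2 source -0.8358
3 3 load 0.1666
4 4 source 0.5962
5 5 load 0.2075
6 6 source 0.0409
7 7 load 0.1916
8 8 source 0.2562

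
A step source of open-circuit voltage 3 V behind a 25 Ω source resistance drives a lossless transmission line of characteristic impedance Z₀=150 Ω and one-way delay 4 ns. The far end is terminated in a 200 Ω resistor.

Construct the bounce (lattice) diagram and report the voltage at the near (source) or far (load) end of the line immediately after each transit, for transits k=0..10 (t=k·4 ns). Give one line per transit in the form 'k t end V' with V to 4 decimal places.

0 0 source 2.5714
1 4 load 2.9388
2 8 source 2.6764
3 12 load 2.6389
4 16 source 2.6657
5 20 load 2.6695
6 24 source 2.6668
7 28 load 2.6664
8 32 source 2.6667
9 36 load 2.6667
10 40 source 2.6667

Γ_L=0.142857, Γ_S=-0.714286; launch V₁=3·150/175=2.571429
k=0 src: V=2.5714
k=1 load: inc=2.571429, refl=2.571429·0.142857=0.3673; V=0.000000+2.571429+0.367347=2.9388
k=2 src: inc=0.367347, refl=0.367347·-0.714286=-0.2624; V=2.571429+0.367347+-0.262391=2.6764
k=3 load: inc=-0.262391, refl=-0.262391·0.142857=-0.0375; V=2.938776+-0.262391+-0.037484=2.6389
k=4 src: inc=-0.037484, refl=-0.037484·-0.714286=0.0268; V=2.676385+-0.037484+0.026775=2.6657
k=5 load: inc=0.026775, refl=0.026775·0.142857=0.0038; V=2.638900+0.026775+0.003825=2.6695
k=6 src: inc=0.003825, refl=0.003825·-0.714286=-0.0027; V=2.665675+0.003825+-0.002732=2.6668
k=7 load: inc=-0.002732, refl=-0.002732·0.142857=-0.0004; V=2.669500+-0.002732+-0.000390=2.6664
k=8 src: inc=-0.000390, refl=-0.000390·-0.714286=0.0003; V=2.666768+-0.000390+0.000279=2.6667
k=9 load: inc=0.000279, refl=0.000279·0.142857=0.0000; V=2.666378+0.000279+0.000040=2.6667
k=10 src: inc=0.000040, refl=0.000040·-0.714286=-0.0000; V=2.666656+0.000040+-0.000028=2.6667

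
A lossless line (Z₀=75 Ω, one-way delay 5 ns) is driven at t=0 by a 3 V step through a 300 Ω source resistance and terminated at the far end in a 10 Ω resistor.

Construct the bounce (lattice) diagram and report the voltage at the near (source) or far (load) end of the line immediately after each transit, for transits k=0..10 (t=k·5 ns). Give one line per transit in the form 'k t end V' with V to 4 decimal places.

0 0 source 0.6000
1 5 load 0.1412
2 10 source -0.1341
3 15 load 0.0764
4 20 source 0.2027
5 25 load 0.1061
6 30 source 0.0482
7 35 load 0.0925
8 40 source 0.1191
9 45 load 0.0987
10 50 source 0.0865

Γ_L=-0.764706, Γ_S=0.600000; launch V₁=3·75/375=0.600000
k=0 src: V=0.6000
k=1 load: inc=0.600000, refl=0.600000·-0.764706=-0.4588; V=0.000000+0.600000+-0.458824=0.1412
k=2 src: inc=-0.458824, refl=-0.458824·0.600000=-0.2753; V=0.600000+-0.458824+-0.275294=-0.1341
k=3 load: inc=-0.275294, refl=-0.275294·-0.764706=0.2105; V=0.141176+-0.275294+0.210519=0.0764
k=4 src: inc=0.210519, refl=0.210519·0.600000=0.1263; V=-0.134118+0.210519+0.126311=0.2027
k=5 load: inc=0.126311, refl=0.126311·-0.764706=-0.0966; V=0.076401+0.126311+-0.096591=0.1061
k=6 src: inc=-0.096591, refl=-0.096591·0.600000=-0.0580; V=0.202713+-0.096591+-0.057955=0.0482
k=7 load: inc=-0.057955, refl=-0.057955·-0.764706=0.0443; V=0.106122+-0.057955+0.044318=0.0925
k=8 src: inc=0.044318, refl=0.044318·0.600000=0.0266; V=0.048167+0.044318+0.026591=0.1191
k=9 load: inc=0.026591, refl=0.026591·-0.764706=-0.0203; V=0.092485+0.026591+-0.020334=0.0987
k=10 src: inc=-0.020334, refl=-0.020334·0.600000=-0.0122; V=0.119076+-0.020334+-0.012201=0.0865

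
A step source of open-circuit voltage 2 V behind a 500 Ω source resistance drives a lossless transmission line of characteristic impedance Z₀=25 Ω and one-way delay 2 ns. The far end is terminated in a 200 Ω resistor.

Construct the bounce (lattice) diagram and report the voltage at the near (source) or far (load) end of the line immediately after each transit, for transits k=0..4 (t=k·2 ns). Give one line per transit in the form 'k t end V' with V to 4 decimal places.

0 0 source 0.0952
1 2 load 0.1693
2 4 source 0.2363
3 6 load 0.2885
4 8 source 0.3356

Γ_L=0.777778, Γ_S=0.904762; launch V₁=2·25/525=0.095238
k=0 src: V=0.0952
k=1 load: inc=0.095238, refl=0.095238·0.777778=0.0741; V=0.000000+0.095238+0.074074=0.1693
k=2 src: inc=0.074074, refl=0.074074·0.904762=0.0670; V=0.095238+0.074074+0.067019=0.2363
k=3 load: inc=0.067019, refl=0.067019·0.777778=0.0521; V=0.169312+0.067019+0.052126=0.2885
k=4 src: inc=0.052126, refl=0.052126·0.904762=0.0472; V=0.236332+0.052126+0.047162=0.3356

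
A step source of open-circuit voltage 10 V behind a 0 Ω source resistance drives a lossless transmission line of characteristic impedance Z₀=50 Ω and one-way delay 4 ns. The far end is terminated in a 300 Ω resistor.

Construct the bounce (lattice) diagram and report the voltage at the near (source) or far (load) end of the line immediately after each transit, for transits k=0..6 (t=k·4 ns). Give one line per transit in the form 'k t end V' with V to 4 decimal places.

Γ_L=0.714286, Γ_S=-1.000000; launch V₁=10·50/50=10.000000
k=0 src: V=10.0000
k=1 load: inc=10.000000, refl=10.000000·0.714286=7.1429; V=0.000000+10.000000+7.142857=17.1429
k=2 src: inc=7.142857, refl=7.142857·-1.000000=-7.1429; V=10.000000+7.142857+-7.142857=10.0000
k=3 load: inc=-7.142857, refl=-7.142857·0.714286=-5.1020; V=17.142857+-7.142857+-5.102041=4.8980
k=4 src: inc=-5.102041, refl=-5.102041·-1.000000=5.1020; V=10.000000+-5.102041+5.102041=10.0000
k=5 load: inc=5.102041, refl=5.102041·0.714286=3.6443; V=4.897959+5.102041+3.644315=13.6443
k=6 src: inc=3.644315, refl=3.644315·-1.000000=-3.6443; V=10.000000+3.644315+-3.644315=10.0000

0 0 source 10.0000
1 4 load 17.1429
2 8 source 10.0000
3 12 load 4.8980
4 16 source 10.0000
5 20 load 13.6443
6 24 source 10.0000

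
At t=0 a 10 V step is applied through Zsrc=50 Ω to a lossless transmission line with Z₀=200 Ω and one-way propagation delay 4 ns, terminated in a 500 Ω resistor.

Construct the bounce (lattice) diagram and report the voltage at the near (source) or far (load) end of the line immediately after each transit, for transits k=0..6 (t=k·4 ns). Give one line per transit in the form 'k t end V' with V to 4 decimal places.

0 0 source 8.0000
1 4 load 11.4286
2 8 source 9.3714
3 12 load 8.4898
4 16 source 9.0188
5 20 load 9.2455
6 24 source 9.1095

Γ_L=0.428571, Γ_S=-0.600000; launch V₁=10·200/250=8.000000
k=0 src: V=8.0000
k=1 load: inc=8.000000, refl=8.000000·0.428571=3.4286; V=0.000000+8.000000+3.428571=11.4286
k=2 src: inc=3.428571, refl=3.428571·-0.600000=-2.0571; V=8.000000+3.428571+-2.057143=9.3714
k=3 load: inc=-2.057143, refl=-2.057143·0.428571=-0.8816; V=11.428571+-2.057143+-0.881633=8.4898
k=4 src: inc=-0.881633, refl=-0.881633·-0.600000=0.5290; V=9.371429+-0.881633+0.528980=9.0188
k=5 load: inc=0.528980, refl=0.528980·0.428571=0.2267; V=8.489796+0.528980+0.226706=9.2455
k=6 src: inc=0.226706, refl=0.226706·-0.600000=-0.1360; V=9.018776+0.226706+-0.136023=9.1095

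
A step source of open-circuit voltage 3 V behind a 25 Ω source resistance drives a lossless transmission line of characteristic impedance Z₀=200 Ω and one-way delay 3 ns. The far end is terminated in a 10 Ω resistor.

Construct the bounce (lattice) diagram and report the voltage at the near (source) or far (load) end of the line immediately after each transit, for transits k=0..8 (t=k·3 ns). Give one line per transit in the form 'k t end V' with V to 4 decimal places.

0 0 source 2.6667
1 3 load 0.2540
2 6 source 2.1305
3 9 load 0.4327
4 12 source 1.7532
5 15 load 0.5585
6 18 source 1.4877
7 21 load 0.6470
8 24 source 1.3009

Γ_L=-0.904762, Γ_S=-0.777778; launch V₁=3·200/225=2.666667
k=0 src: V=2.6667
k=1 load: inc=2.666667, refl=2.666667·-0.904762=-2.4127; V=0.000000+2.666667+-2.412698=0.2540
k=2 src: inc=-2.412698, refl=-2.412698·-0.777778=1.8765; V=2.666667+-2.412698+1.876543=2.1305
k=3 load: inc=1.876543, refl=1.876543·-0.904762=-1.6978; V=0.253968+1.876543+-1.697825=0.4327
k=4 src: inc=-1.697825, refl=-1.697825·-0.777778=1.3205; V=2.130511+-1.697825+1.320530=1.7532
k=5 load: inc=1.320530, refl=1.320530·-0.904762=-1.1948; V=0.432687+1.320530+-1.194766=0.5585
k=6 src: inc=-1.194766, refl=-1.194766·-0.777778=0.9293; V=1.753217+-1.194766+0.929262=1.4877
k=7 load: inc=0.929262, refl=0.929262·-0.904762=-0.8408; V=0.558451+0.929262+-0.840761=0.6470
k=8 src: inc=-0.840761, refl=-0.840761·-0.777778=0.6539; V=1.487714+-0.840761+0.653925=1.3009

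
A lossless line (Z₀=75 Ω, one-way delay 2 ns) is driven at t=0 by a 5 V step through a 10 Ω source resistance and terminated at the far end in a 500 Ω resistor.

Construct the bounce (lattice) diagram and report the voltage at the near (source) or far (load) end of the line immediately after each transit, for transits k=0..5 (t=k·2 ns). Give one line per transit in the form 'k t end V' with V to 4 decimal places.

0 0 source 4.4118
1 2 load 7.6726
2 4 source 5.1790
3 6 load 3.3359
4 8 source 4.7454
5 10 load 5.7871

Γ_L=0.739130, Γ_S=-0.764706; launch V₁=5·75/85=4.411765
k=0 src: V=4.4118
k=1 load: inc=4.411765, refl=4.411765·0.739130=3.2609; V=0.000000+4.411765+3.260870=7.6726
k=2 src: inc=3.260870, refl=3.260870·-0.764706=-2.4936; V=4.411765+3.260870+-2.493606=5.1790
k=3 load: inc=-2.493606, refl=-2.493606·0.739130=-1.8431; V=7.672634+-2.493606+-1.843100=3.3359
k=4 src: inc=-1.843100, refl=-1.843100·-0.764706=1.4094; V=5.179028+-1.843100+1.409430=4.7454
k=5 load: inc=1.409430, refl=1.409430·0.739130=1.0418; V=3.335928+1.409430+1.041752=5.7871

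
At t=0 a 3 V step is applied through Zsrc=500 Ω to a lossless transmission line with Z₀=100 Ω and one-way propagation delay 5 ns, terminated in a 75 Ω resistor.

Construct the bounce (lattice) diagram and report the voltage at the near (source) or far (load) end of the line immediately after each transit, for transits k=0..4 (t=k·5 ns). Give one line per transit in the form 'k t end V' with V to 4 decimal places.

Γ_L=-0.142857, Γ_S=0.666667; launch V₁=3·100/600=0.500000
k=0 src: V=0.5000
k=1 load: inc=0.500000, refl=0.500000·-0.142857=-0.0714; V=0.000000+0.500000+-0.071429=0.4286
k=2 src: inc=-0.071429, refl=-0.071429·0.666667=-0.0476; V=0.500000+-0.071429+-0.047619=0.3810
k=3 load: inc=-0.047619, refl=-0.047619·-0.142857=0.0068; V=0.428571+-0.047619+0.006803=0.3878
k=4 src: inc=0.006803, refl=0.006803·0.666667=0.0045; V=0.380952+0.006803+0.004535=0.3923

0 0 source 0.5000
1 5 load 0.4286
2 10 source 0.3810
3 15 load 0.3878
4 20 source 0.3923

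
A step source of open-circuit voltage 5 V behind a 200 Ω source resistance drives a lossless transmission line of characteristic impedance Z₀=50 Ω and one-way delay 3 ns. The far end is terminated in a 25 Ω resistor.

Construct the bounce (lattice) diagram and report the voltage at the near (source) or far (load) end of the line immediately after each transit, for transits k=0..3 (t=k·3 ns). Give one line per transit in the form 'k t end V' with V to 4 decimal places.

0 0 source 1.0000
1 3 load 0.6667
2 6 source 0.4667
3 9 load 0.5333

Γ_L=-0.333333, Γ_S=0.600000; launch V₁=5·50/250=1.000000
k=0 src: V=1.0000
k=1 load: inc=1.000000, refl=1.000000·-0.333333=-0.3333; V=0.000000+1.000000+-0.333333=0.6667
k=2 src: inc=-0.333333, refl=-0.333333·0.600000=-0.2000; V=1.000000+-0.333333+-0.200000=0.4667
k=3 load: inc=-0.200000, refl=-0.200000·-0.333333=0.0667; V=0.666667+-0.200000+0.066667=0.5333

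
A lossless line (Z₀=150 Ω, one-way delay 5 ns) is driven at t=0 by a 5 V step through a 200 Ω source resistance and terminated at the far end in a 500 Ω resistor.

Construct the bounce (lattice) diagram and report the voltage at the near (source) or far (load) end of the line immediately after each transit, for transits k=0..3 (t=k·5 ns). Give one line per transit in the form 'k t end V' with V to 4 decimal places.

Γ_L=0.538462, Γ_S=0.142857; launch V₁=5·150/350=2.142857
k=0 src: V=2.1429
k=1 load: inc=2.142857, refl=2.142857·0.538462=1.1538; V=0.000000+2.142857+1.153846=3.2967
k=2 src: inc=1.153846, refl=1.153846·0.142857=0.1648; V=2.142857+1.153846+0.164835=3.4615
k=3 load: inc=0.164835, refl=0.164835·0.538462=0.0888; V=3.296703+0.164835+0.088757=3.5503

0 0 source 2.1429
1 5 load 3.2967
2 10 source 3.4615
3 15 load 3.5503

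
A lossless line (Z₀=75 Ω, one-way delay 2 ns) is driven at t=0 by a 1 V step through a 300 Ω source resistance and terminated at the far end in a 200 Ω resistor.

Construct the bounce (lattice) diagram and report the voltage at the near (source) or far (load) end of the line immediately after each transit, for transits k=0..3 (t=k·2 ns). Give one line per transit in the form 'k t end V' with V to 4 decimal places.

0 0 source 0.2000
1 2 load 0.2909
2 4 source 0.3455
3 6 load 0.3702

Γ_L=0.454545, Γ_S=0.600000; launch V₁=1·75/375=0.200000
k=0 src: V=0.2000
k=1 load: inc=0.200000, refl=0.200000·0.454545=0.0909; V=0.000000+0.200000+0.090909=0.2909
k=2 src: inc=0.090909, refl=0.090909·0.600000=0.0545; V=0.200000+0.090909+0.054545=0.3455
k=3 load: inc=0.054545, refl=0.054545·0.454545=0.0248; V=0.290909+0.054545+0.024793=0.3702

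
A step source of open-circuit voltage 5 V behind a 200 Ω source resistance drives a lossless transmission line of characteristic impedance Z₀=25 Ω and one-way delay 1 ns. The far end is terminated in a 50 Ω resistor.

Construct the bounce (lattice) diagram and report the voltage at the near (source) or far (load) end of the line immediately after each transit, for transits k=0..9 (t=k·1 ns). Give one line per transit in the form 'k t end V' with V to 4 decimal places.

Γ_L=0.333333, Γ_S=0.777778; launch V₁=5·25/225=0.555556
k=0 src: V=0.5556
k=1 load: inc=0.555556, refl=0.555556·0.333333=0.1852; V=0.000000+0.555556+0.185185=0.7407
k=2 src: inc=0.185185, refl=0.185185·0.777778=0.1440; V=0.555556+0.185185+0.144033=0.8848
k=3 load: inc=0.144033, refl=0.144033·0.333333=0.0480; V=0.740741+0.144033+0.048011=0.9328
k=4 src: inc=0.048011, refl=0.048011·0.777778=0.0373; V=0.884774+0.048011+0.037342=0.9701
k=5 load: inc=0.037342, refl=0.037342·0.333333=0.0124; V=0.932785+0.037342+0.012447=0.9826
k=6 src: inc=0.012447, refl=0.012447·0.777778=0.0097; V=0.970127+0.012447+0.009681=0.9923
k=7 load: inc=0.009681, refl=0.009681·0.333333=0.0032; V=0.982574+0.009681+0.003227=0.9955
k=8 src: inc=0.003227, refl=0.003227·0.777778=0.0025; V=0.992255+0.003227+0.002510=0.9980
k=9 load: inc=0.002510, refl=0.002510·0.333333=0.0008; V=0.995482+0.002510+0.000837=0.9988

0 0 source 0.5556
1 1 load 0.7407
2 2 source 0.8848
3 3 load 0.9328
4 4 source 0.9701
5 5 load 0.9826
6 6 source 0.9923
7 7 load 0.9955
8 8 source 0.9980
9 9 load 0.9988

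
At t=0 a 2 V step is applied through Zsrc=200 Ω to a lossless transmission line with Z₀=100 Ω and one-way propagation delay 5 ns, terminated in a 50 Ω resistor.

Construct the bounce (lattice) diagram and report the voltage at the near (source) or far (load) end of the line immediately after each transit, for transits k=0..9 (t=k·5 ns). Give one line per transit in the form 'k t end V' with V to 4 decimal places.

Γ_L=-0.333333, Γ_S=0.333333; launch V₁=2·100/300=0.666667
k=0 src: V=0.6667
k=1 load: inc=0.666667, refl=0.666667·-0.333333=-0.2222; V=0.000000+0.666667+-0.222222=0.4444
k=2 src: inc=-0.222222, refl=-0.222222·0.333333=-0.0741; V=0.666667+-0.222222+-0.074074=0.3704
k=3 load: inc=-0.074074, refl=-0.074074·-0.333333=0.0247; V=0.444444+-0.074074+0.024691=0.3951
k=4 src: inc=0.024691, refl=0.024691·0.333333=0.0082; V=0.370370+0.024691+0.008230=0.4033
k=5 load: inc=0.008230, refl=0.008230·-0.333333=-0.0027; V=0.395062+0.008230+-0.002743=0.4005
k=6 src: inc=-0.002743, refl=-0.002743·0.333333=-0.0009; V=0.403292+-0.002743+-0.000914=0.3996
k=7 load: inc=-0.000914, refl=-0.000914·-0.333333=0.0003; V=0.400549+-0.000914+0.000305=0.3999
k=8 src: inc=0.000305, refl=0.000305·0.333333=0.0001; V=0.399634+0.000305+0.000102=0.4000
k=9 load: inc=0.000102, refl=0.000102·-0.333333=-0.0000; V=0.399939+0.000102+-0.000034=0.4000

0 0 source 0.6667
1 5 load 0.4444
2 10 source 0.3704
3 15 load 0.3951
4 20 source 0.4033
5 25 load 0.4005
6 30 source 0.3996
7 35 load 0.3999
8 40 source 0.4000
9 45 load 0.4000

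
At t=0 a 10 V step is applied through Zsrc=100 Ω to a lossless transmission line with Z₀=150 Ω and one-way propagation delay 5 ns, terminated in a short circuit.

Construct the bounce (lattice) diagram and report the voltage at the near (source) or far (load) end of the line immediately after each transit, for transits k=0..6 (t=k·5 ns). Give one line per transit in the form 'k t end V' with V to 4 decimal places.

Γ_L=-1.000000, Γ_S=-0.200000; launch V₁=10·150/250=6.000000
k=0 src: V=6.0000
k=1 load: inc=6.000000, refl=6.000000·-1.000000=-6.0000; V=0.000000+6.000000+-6.000000=0.0000
k=2 src: inc=-6.000000, refl=-6.000000·-0.200000=1.2000; V=6.000000+-6.000000+1.200000=1.2000
k=3 load: inc=1.200000, refl=1.200000·-1.000000=-1.2000; V=0.000000+1.200000+-1.200000=0.0000
k=4 src: inc=-1.200000, refl=-1.200000·-0.200000=0.2400; V=1.200000+-1.200000+0.240000=0.2400
k=5 load: inc=0.240000, refl=0.240000·-1.000000=-0.2400; V=0.000000+0.240000+-0.240000=0.0000
k=6 src: inc=-0.240000, refl=-0.240000·-0.200000=0.0480; V=0.240000+-0.240000+0.048000=0.0480

0 0 source 6.0000
1 5 load 0.0000
2 10 source 1.2000
3 15 load 0.0000
4 20 source 0.2400
5 25 load 0.0000
6 30 source 0.0480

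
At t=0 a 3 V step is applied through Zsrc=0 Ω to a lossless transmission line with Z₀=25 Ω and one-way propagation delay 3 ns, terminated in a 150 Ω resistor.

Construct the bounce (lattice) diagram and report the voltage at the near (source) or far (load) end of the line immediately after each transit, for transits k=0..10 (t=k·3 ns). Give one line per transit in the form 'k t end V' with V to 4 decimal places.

0 0 source 3.0000
1 3 load 5.1429
2 6 source 3.0000
3 9 load 1.4694
4 12 source 3.0000
5 15 load 4.0933
6 18 source 3.0000
7 21 load 2.2191
8 24 source 3.0000
9 27 load 3.5578
10 30 source 3.0000

Γ_L=0.714286, Γ_S=-1.000000; launch V₁=3·25/25=3.000000
k=0 src: V=3.0000
k=1 load: inc=3.000000, refl=3.000000·0.714286=2.1429; V=0.000000+3.000000+2.142857=5.1429
k=2 src: inc=2.142857, refl=2.142857·-1.000000=-2.1429; V=3.000000+2.142857+-2.142857=3.0000
k=3 load: inc=-2.142857, refl=-2.142857·0.714286=-1.5306; V=5.142857+-2.142857+-1.530612=1.4694
k=4 src: inc=-1.530612, refl=-1.530612·-1.000000=1.5306; V=3.000000+-1.530612+1.530612=3.0000
k=5 load: inc=1.530612, refl=1.530612·0.714286=1.0933; V=1.469388+1.530612+1.093294=4.0933
k=6 src: inc=1.093294, refl=1.093294·-1.000000=-1.0933; V=3.000000+1.093294+-1.093294=3.0000
k=7 load: inc=-1.093294, refl=-1.093294·0.714286=-0.7809; V=4.093294+-1.093294+-0.780925=2.2191
k=8 src: inc=-0.780925, refl=-0.780925·-1.000000=0.7809; V=3.000000+-0.780925+0.780925=3.0000
k=9 load: inc=0.780925, refl=0.780925·0.714286=0.5578; V=2.219075+0.780925+0.557803=3.5578
k=10 src: inc=0.557803, refl=0.557803·-1.000000=-0.5578; V=3.000000+0.557803+-0.557803=3.0000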